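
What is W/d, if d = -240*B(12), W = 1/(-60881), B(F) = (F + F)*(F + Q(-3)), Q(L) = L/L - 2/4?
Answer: 1/4383432000 ≈ 2.2813e-10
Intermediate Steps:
Q(L) = ½ (Q(L) = 1 - 2*¼ = 1 - ½ = ½)
B(F) = 2*F*(½ + F) (B(F) = (F + F)*(F + ½) = (2*F)*(½ + F) = 2*F*(½ + F))
W = -1/60881 ≈ -1.6425e-5
d = -72000 (d = -2880*(1 + 2*12) = -2880*(1 + 24) = -2880*25 = -240*300 = -72000)
W/d = -1/60881/(-72000) = -1/60881*(-1/72000) = 1/4383432000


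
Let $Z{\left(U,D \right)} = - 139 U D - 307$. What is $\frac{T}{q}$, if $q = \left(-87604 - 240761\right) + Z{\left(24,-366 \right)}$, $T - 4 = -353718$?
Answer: $- \frac{176857}{446152} \approx -0.39641$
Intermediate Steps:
$Z{\left(U,D \right)} = -307 - 139 D U$ ($Z{\left(U,D \right)} = - 139 D U - 307 = -307 - 139 D U$)
$T = -353714$ ($T = 4 - 353718 = -353714$)
$q = 892304$ ($q = \left(-87604 - 240761\right) - \left(307 - 1220976\right) = -328365 + \left(-307 + 1220976\right) = -328365 + 1220669 = 892304$)
$\frac{T}{q} = - \frac{353714}{892304} = \left(-353714\right) \frac{1}{892304} = - \frac{176857}{446152}$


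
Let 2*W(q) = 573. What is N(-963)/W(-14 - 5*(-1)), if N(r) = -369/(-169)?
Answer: 246/32279 ≈ 0.0076210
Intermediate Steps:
N(r) = 369/169 (N(r) = -369*(-1/169) = 369/169)
W(q) = 573/2 (W(q) = (½)*573 = 573/2)
N(-963)/W(-14 - 5*(-1)) = 369/(169*(573/2)) = (369/169)*(2/573) = 246/32279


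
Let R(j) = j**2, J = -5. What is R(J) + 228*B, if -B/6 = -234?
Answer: 320137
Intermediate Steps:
B = 1404 (B = -6*(-234) = 1404)
R(J) + 228*B = (-5)**2 + 228*1404 = 25 + 320112 = 320137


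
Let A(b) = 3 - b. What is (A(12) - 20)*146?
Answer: -4234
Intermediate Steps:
(A(12) - 20)*146 = ((3 - 1*12) - 20)*146 = ((3 - 12) - 20)*146 = (-9 - 20)*146 = -29*146 = -4234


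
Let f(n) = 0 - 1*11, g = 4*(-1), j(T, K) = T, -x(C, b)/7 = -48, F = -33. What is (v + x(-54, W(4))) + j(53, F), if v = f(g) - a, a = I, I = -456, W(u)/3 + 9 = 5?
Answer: 834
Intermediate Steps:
W(u) = -12 (W(u) = -27 + 3*5 = -27 + 15 = -12)
x(C, b) = 336 (x(C, b) = -7*(-48) = 336)
a = -456
g = -4
f(n) = -11 (f(n) = 0 - 11 = -11)
v = 445 (v = -11 - 1*(-456) = -11 + 456 = 445)
(v + x(-54, W(4))) + j(53, F) = (445 + 336) + 53 = 781 + 53 = 834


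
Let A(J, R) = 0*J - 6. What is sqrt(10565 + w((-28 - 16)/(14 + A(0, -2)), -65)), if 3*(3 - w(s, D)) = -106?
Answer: sqrt(95430)/3 ≈ 102.97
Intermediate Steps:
A(J, R) = -6 (A(J, R) = 0 - 6 = -6)
w(s, D) = 115/3 (w(s, D) = 3 - 1/3*(-106) = 3 + 106/3 = 115/3)
sqrt(10565 + w((-28 - 16)/(14 + A(0, -2)), -65)) = sqrt(10565 + 115/3) = sqrt(31810/3) = sqrt(95430)/3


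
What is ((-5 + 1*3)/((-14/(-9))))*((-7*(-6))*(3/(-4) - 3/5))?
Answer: 729/10 ≈ 72.900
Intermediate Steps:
((-5 + 1*3)/((-14/(-9))))*((-7*(-6))*(3/(-4) - 3/5)) = ((-5 + 3)/((-14*(-⅑))))*(42*(3*(-¼) - 3*⅕)) = (-2/14/9)*(42*(-¾ - ⅗)) = (-2*9/14)*(42*(-27/20)) = -9/7*(-567/10) = 729/10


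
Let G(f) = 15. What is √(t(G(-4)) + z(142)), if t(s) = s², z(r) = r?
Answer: √367 ≈ 19.157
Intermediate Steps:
√(t(G(-4)) + z(142)) = √(15² + 142) = √(225 + 142) = √367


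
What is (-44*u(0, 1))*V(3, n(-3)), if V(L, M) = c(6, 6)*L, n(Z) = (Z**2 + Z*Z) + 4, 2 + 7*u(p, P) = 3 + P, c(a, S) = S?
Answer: -1584/7 ≈ -226.29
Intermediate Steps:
u(p, P) = 1/7 + P/7 (u(p, P) = -2/7 + (3 + P)/7 = -2/7 + (3/7 + P/7) = 1/7 + P/7)
n(Z) = 4 + 2*Z**2 (n(Z) = (Z**2 + Z**2) + 4 = 2*Z**2 + 4 = 4 + 2*Z**2)
V(L, M) = 6*L
(-44*u(0, 1))*V(3, n(-3)) = (-44*(1/7 + (1/7)*1))*(6*3) = -44*(1/7 + 1/7)*18 = -44*2/7*18 = -88/7*18 = -1584/7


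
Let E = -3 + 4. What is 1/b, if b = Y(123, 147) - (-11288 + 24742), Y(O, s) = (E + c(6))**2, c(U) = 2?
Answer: -1/13445 ≈ -7.4377e-5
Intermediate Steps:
E = 1
Y(O, s) = 9 (Y(O, s) = (1 + 2)**2 = 3**2 = 9)
b = -13445 (b = 9 - (-11288 + 24742) = 9 - 1*13454 = 9 - 13454 = -13445)
1/b = 1/(-13445) = -1/13445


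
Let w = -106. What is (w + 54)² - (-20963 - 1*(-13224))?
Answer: 10443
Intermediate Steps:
(w + 54)² - (-20963 - 1*(-13224)) = (-106 + 54)² - (-20963 - 1*(-13224)) = (-52)² - (-20963 + 13224) = 2704 - 1*(-7739) = 2704 + 7739 = 10443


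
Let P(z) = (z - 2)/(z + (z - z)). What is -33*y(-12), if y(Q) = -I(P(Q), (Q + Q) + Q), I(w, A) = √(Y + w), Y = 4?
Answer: 11*√186/2 ≈ 75.010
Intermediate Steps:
P(z) = (-2 + z)/z (P(z) = (-2 + z)/(z + 0) = (-2 + z)/z)
I(w, A) = √(4 + w)
y(Q) = -√(4 + (-2 + Q)/Q)
-33*y(-12) = -(-33)*√(5 - 2/(-12)) = -(-33)*√(5 - 2*(-1/12)) = -(-33)*√(5 + ⅙) = -(-33)*√(31/6) = -(-33)*√186/6 = -(-11)*√186/2 = 11*√186/2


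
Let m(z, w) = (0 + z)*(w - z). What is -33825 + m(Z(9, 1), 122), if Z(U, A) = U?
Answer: -32808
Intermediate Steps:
m(z, w) = z*(w - z)
-33825 + m(Z(9, 1), 122) = -33825 + 9*(122 - 1*9) = -33825 + 9*(122 - 9) = -33825 + 9*113 = -33825 + 1017 = -32808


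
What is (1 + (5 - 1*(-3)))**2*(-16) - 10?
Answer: -1306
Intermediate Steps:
(1 + (5 - 1*(-3)))**2*(-16) - 10 = (1 + (5 + 3))**2*(-16) - 10 = (1 + 8)**2*(-16) - 10 = 9**2*(-16) - 10 = 81*(-16) - 10 = -1296 - 10 = -1306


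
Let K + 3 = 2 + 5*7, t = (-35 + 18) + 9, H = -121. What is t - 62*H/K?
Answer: 3615/17 ≈ 212.65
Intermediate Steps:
t = -8 (t = -17 + 9 = -8)
K = 34 (K = -3 + (2 + 5*7) = -3 + (2 + 35) = -3 + 37 = 34)
t - 62*H/K = -8 - (-7502)/34 = -8 - 62*(-121/34) = -8 + 3751/17 = 3615/17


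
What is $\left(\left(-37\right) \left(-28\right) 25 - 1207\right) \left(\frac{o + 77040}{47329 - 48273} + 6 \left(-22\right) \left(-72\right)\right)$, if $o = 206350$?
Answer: $\frac{107271157749}{472} \approx 2.2727 \cdot 10^{8}$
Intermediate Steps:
$\left(\left(-37\right) \left(-28\right) 25 - 1207\right) \left(\frac{o + 77040}{47329 - 48273} + 6 \left(-22\right) \left(-72\right)\right) = \left(\left(-37\right) \left(-28\right) 25 - 1207\right) \left(\frac{206350 + 77040}{47329 - 48273} + 6 \left(-22\right) \left(-72\right)\right) = \left(1036 \cdot 25 - 1207\right) \left(\frac{283390}{-944} - -9504\right) = \left(25900 - 1207\right) \left(283390 \left(- \frac{1}{944}\right) + 9504\right) = 24693 \left(- \frac{141695}{472} + 9504\right) = 24693 \cdot \frac{4344193}{472} = \frac{107271157749}{472}$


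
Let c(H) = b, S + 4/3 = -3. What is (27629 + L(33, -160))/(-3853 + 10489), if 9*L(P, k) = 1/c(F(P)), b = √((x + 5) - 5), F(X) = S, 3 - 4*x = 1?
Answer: 3947/948 + √2/59724 ≈ 4.1635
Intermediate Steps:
x = ½ (x = ¾ - ¼*1 = ¾ - ¼ = ½ ≈ 0.50000)
S = -13/3 (S = -4/3 - 3 = -13/3 ≈ -4.3333)
F(X) = -13/3
b = √2/2 (b = √((½ + 5) - 5) = √(11/2 - 5) = √(½) = √2/2 ≈ 0.70711)
c(H) = √2/2
L(P, k) = √2/9 (L(P, k) = 1/(9*((√2/2))) = √2/9)
(27629 + L(33, -160))/(-3853 + 10489) = (27629 + √2/9)/(-3853 + 10489) = (27629 + √2/9)/6636 = (27629 + √2/9)*(1/6636) = 3947/948 + √2/59724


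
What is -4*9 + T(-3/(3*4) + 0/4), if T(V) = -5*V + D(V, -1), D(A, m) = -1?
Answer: -143/4 ≈ -35.750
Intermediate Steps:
T(V) = -1 - 5*V (T(V) = -5*V - 1 = -1 - 5*V)
-4*9 + T(-3/(3*4) + 0/4) = -4*9 + (-1 - 5*(-3/(3*4) + 0/4)) = -36 + (-1 - 5*(-3/12 + 0*(¼))) = -36 + (-1 - 5*(-3*1/12 + 0)) = -36 + (-1 - 5*(-¼ + 0)) = -36 + (-1 - 5*(-¼)) = -36 + (-1 + 5/4) = -36 + ¼ = -143/4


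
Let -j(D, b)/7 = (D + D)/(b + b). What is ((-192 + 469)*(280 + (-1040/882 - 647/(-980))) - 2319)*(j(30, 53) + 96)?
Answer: 179498961361/25970 ≈ 6.9118e+6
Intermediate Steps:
j(D, b) = -7*D/b (j(D, b) = -7*(D + D)/(b + b) = -7*2*D/(2*b) = -7*2*D*1/(2*b) = -7*D/b)
((-192 + 469)*(280 + (-1040/882 - 647/(-980))) - 2319)*(j(30, 53) + 96) = ((-192 + 469)*(280 + (-1040/882 - 647/(-980))) - 2319)*(-7*30/53 + 96) = (277*(280 + (-1040*1/882 - 647*(-1/980))) - 2319)*(-7*30*1/53 + 96) = (277*(280 + (-520/441 + 647/980)) - 2319)*(-210/53 + 96) = (277*(280 - 4577/8820) - 2319)*(4878/53) = (277*(2465023/8820) - 2319)*(4878/53) = (682811371/8820 - 2319)*(4878/53) = (662357791/8820)*(4878/53) = 179498961361/25970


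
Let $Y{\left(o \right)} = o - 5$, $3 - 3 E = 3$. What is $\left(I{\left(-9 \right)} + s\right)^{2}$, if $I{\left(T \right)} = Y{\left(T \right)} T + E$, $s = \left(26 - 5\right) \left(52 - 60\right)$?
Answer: $1764$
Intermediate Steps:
$E = 0$ ($E = 1 - 1 = 0$)
$s = -168$ ($s = 21 \left(-8\right) = -168$)
$Y{\left(o \right)} = -5 + o$ ($Y{\left(o \right)} = o - 5 = -5 + o$)
$I{\left(T \right)} = T \left(-5 + T\right)$ ($I{\left(T \right)} = \left(-5 + T\right) T + 0 = T \left(-5 + T\right) + 0 = T \left(-5 + T\right)$)
$\left(I{\left(-9 \right)} + s\right)^{2} = \left(- 9 \left(-5 - 9\right) - 168\right)^{2} = \left(\left(-9\right) \left(-14\right) - 168\right)^{2} = \left(126 - 168\right)^{2} = \left(-42\right)^{2} = 1764$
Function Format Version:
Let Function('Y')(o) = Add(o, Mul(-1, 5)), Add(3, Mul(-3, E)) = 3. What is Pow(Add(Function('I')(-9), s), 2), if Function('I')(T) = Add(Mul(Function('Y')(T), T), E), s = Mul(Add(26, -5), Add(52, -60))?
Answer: 1764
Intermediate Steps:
E = 0 (E = Add(1, Mul(Rational(-1, 3), 3)) = Add(1, -1) = 0)
s = -168 (s = Mul(21, -8) = -168)
Function('Y')(o) = Add(-5, o) (Function('Y')(o) = Add(o, -5) = Add(-5, o))
Function('I')(T) = Mul(T, Add(-5, T)) (Function('I')(T) = Add(Mul(Add(-5, T), T), 0) = Add(Mul(T, Add(-5, T)), 0) = Mul(T, Add(-5, T)))
Pow(Add(Function('I')(-9), s), 2) = Pow(Add(Mul(-9, Add(-5, -9)), -168), 2) = Pow(Add(Mul(-9, -14), -168), 2) = Pow(Add(126, -168), 2) = Pow(-42, 2) = 1764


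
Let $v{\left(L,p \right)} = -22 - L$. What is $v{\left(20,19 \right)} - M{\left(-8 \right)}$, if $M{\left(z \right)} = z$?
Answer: $-34$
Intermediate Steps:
$v{\left(20,19 \right)} - M{\left(-8 \right)} = \left(-22 - 20\right) - -8 = \left(-22 - 20\right) + 8 = -42 + 8 = -34$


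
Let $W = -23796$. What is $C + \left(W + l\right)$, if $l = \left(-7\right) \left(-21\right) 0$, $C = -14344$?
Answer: $-38140$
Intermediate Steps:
$l = 0$ ($l = 147 \cdot 0 = 0$)
$C + \left(W + l\right) = -14344 + \left(-23796 + 0\right) = -14344 - 23796 = -38140$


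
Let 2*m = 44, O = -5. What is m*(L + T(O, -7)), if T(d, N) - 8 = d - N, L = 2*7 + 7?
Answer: 682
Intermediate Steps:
m = 22 (m = (1/2)*44 = 22)
L = 21 (L = 14 + 7 = 21)
T(d, N) = 8 + d - N (T(d, N) = 8 + (d - N) = 8 + d - N)
m*(L + T(O, -7)) = 22*(21 + (8 - 5 - 1*(-7))) = 22*(21 + (8 - 5 + 7)) = 22*(21 + 10) = 22*31 = 682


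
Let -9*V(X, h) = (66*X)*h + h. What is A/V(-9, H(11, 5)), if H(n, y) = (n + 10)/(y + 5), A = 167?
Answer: 5010/4151 ≈ 1.2069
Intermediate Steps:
H(n, y) = (10 + n)/(5 + y)
V(X, h) = -h/9 - 22*X*h/3 (V(X, h) = -((66*X)*h + h)/9 = -(66*X*h + h)/9 = -(h + 66*X*h)/9 = -h/9 - 22*X*h/3)
A/V(-9, H(11, 5)) = 167/((-(10 + 11)/(5 + 5)*(1 + 66*(-9))/9)) = 167/((-21/10*(1 - 594)/9)) = 167/((-1/9*(1/10)*21*(-593))) = 167/((-1/9*21/10*(-593))) = 167/(4151/30) = 167*(30/4151) = 5010/4151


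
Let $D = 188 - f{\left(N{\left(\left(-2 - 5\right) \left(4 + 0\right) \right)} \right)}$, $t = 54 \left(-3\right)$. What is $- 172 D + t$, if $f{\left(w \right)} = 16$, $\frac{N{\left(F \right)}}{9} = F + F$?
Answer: $-29746$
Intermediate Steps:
$t = -162$
$N{\left(F \right)} = 18 F$ ($N{\left(F \right)} = 9 \left(F + F\right) = 9 \cdot 2 F = 18 F$)
$D = 172$ ($D = 188 - 16 = 172$)
$- 172 D + t = \left(-172\right) 172 - 162 = -29584 - 162 = -29746$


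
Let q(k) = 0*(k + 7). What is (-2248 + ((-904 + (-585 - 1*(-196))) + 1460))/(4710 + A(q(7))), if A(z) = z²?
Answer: -2081/4710 ≈ -0.44183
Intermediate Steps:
q(k) = 0 (q(k) = 0*(7 + k) = 0)
(-2248 + ((-904 + (-585 - 1*(-196))) + 1460))/(4710 + A(q(7))) = (-2248 + ((-904 + (-585 - 1*(-196))) + 1460))/(4710 + 0²) = (-2248 + ((-904 + (-585 + 196)) + 1460))/(4710 + 0) = (-2248 + ((-904 - 389) + 1460))/4710 = (-2248 + (-1293 + 1460))*(1/4710) = (-2248 + 167)*(1/4710) = -2081*1/4710 = -2081/4710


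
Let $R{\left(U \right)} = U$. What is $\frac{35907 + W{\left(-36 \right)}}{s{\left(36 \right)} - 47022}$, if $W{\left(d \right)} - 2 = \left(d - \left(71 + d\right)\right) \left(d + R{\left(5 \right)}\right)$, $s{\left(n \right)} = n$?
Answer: $- \frac{19055}{23493} \approx -0.81109$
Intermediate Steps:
$W{\left(d \right)} = -353 - 71 d$ ($W{\left(d \right)} = 2 + \left(d - \left(71 + d\right)\right) \left(d + 5\right) = 2 - 71 \left(5 + d\right) = 2 - \left(355 + 71 d\right) = -353 - 71 d$)
$\frac{35907 + W{\left(-36 \right)}}{s{\left(36 \right)} - 47022} = \frac{35907 - -2203}{36 - 47022} = \frac{35907 + \left(-353 + 2556\right)}{-46986} = \left(35907 + 2203\right) \left(- \frac{1}{46986}\right) = 38110 \left(- \frac{1}{46986}\right) = - \frac{19055}{23493}$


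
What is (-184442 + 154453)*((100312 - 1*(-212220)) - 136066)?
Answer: -5292038874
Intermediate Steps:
(-184442 + 154453)*((100312 - 1*(-212220)) - 136066) = -29989*((100312 + 212220) - 136066) = -29989*(312532 - 136066) = -29989*176466 = -5292038874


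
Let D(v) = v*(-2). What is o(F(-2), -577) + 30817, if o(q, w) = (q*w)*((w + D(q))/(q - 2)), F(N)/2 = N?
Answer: 749077/3 ≈ 2.4969e+5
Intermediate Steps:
D(v) = -2*v
F(N) = 2*N
o(q, w) = q*w*(w - 2*q)/(-2 + q) (o(q, w) = (q*w)*((w - 2*q)/(q - 2)) = (q*w)*((w - 2*q)/(-2 + q)) = q*w*(w - 2*q)/(-2 + q))
o(F(-2), -577) + 30817 = (2*(-2))*(-577)*(-577 - 4*(-2))/(-2 + 2*(-2)) + 30817 = -4*(-577)*(-577 - 2*(-4))/(-2 - 4) + 30817 = -4*(-577)*(-577 + 8)/(-6) + 30817 = -4*(-577)*(-1/6)*(-569) + 30817 = 656626/3 + 30817 = 749077/3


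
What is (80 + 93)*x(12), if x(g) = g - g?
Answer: 0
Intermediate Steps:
x(g) = 0
(80 + 93)*x(12) = (80 + 93)*0 = 173*0 = 0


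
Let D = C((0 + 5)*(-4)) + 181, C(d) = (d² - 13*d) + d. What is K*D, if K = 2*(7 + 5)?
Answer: 19704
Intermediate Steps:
C(d) = d² - 12*d
D = 821 (D = ((0 + 5)*(-4))*(-12 + (0 + 5)*(-4)) + 181 = (5*(-4))*(-12 + 5*(-4)) + 181 = -20*(-12 - 20) + 181 = -20*(-32) + 181 = 640 + 181 = 821)
K = 24 (K = 2*12 = 24)
K*D = 24*821 = 19704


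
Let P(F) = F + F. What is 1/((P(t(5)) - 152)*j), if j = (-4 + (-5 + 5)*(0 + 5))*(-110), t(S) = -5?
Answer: -1/71280 ≈ -1.4029e-5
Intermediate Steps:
P(F) = 2*F
j = 440 (j = (-4 + 0*5)*(-110) = (-4 + 0)*(-110) = -4*(-110) = 440)
1/((P(t(5)) - 152)*j) = 1/((2*(-5) - 152)*440) = 1/((-10 - 152)*440) = 1/(-162*440) = 1/(-71280) = -1/71280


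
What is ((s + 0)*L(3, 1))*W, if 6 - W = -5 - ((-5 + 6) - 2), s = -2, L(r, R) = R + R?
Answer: -40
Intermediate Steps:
L(r, R) = 2*R
W = 10 (W = 6 - (-5 - ((-5 + 6) - 2)) = 6 - (-5 - (1 - 2)) = 6 - (-5 - 1*(-1)) = 6 - (-5 + 1) = 6 - 1*(-4) = 6 + 4 = 10)
((s + 0)*L(3, 1))*W = ((-2 + 0)*(2*1))*10 = -2*2*10 = -4*10 = -40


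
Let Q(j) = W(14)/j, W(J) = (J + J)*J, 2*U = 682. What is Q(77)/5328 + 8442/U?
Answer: 5622589/227106 ≈ 24.758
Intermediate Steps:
U = 341 (U = (1/2)*682 = 341)
W(J) = 2*J**2 (W(J) = (2*J)*J = 2*J**2)
Q(j) = 392/j (Q(j) = (2*14**2)/j = (2*196)/j = 392/j)
Q(77)/5328 + 8442/U = (392/77)/5328 + 8442/341 = (392*(1/77))*(1/5328) + 8442*(1/341) = (56/11)*(1/5328) + 8442/341 = 7/7326 + 8442/341 = 5622589/227106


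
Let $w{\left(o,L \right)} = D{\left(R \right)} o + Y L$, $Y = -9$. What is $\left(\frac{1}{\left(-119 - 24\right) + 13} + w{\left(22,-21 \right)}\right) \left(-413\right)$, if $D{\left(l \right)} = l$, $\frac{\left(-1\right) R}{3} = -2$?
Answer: $- \frac{17234077}{130} \approx -1.3257 \cdot 10^{5}$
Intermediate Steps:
$R = 6$ ($R = \left(-3\right) \left(-2\right) = 6$)
$w{\left(o,L \right)} = - 9 L + 6 o$ ($w{\left(o,L \right)} = 6 o - 9 L = - 9 L + 6 o$)
$\left(\frac{1}{\left(-119 - 24\right) + 13} + w{\left(22,-21 \right)}\right) \left(-413\right) = \left(\frac{1}{\left(-119 - 24\right) + 13} + \left(\left(-9\right) \left(-21\right) + 6 \cdot 22\right)\right) \left(-413\right) = \left(\frac{1}{-143 + 13} + \left(189 + 132\right)\right) \left(-413\right) = \left(\frac{1}{-130} + 321\right) \left(-413\right) = \left(- \frac{1}{130} + 321\right) \left(-413\right) = \frac{41729}{130} \left(-413\right) = - \frac{17234077}{130}$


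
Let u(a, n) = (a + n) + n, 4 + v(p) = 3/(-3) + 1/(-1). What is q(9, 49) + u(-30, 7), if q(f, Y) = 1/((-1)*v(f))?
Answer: -95/6 ≈ -15.833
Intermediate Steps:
v(p) = -6 (v(p) = -4 + (3/(-3) + 1/(-1)) = -4 + (3*(-⅓) + 1*(-1)) = -4 + (-1 - 1) = -4 - 2 = -6)
u(a, n) = a + 2*n
q(f, Y) = ⅙ (q(f, Y) = 1/(-1*(-6)) = -1*(-⅙) = ⅙)
q(9, 49) + u(-30, 7) = ⅙ + (-30 + 2*7) = ⅙ + (-30 + 14) = ⅙ - 16 = -95/6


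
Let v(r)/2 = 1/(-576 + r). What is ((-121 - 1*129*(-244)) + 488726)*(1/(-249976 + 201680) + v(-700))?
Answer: -12724821827/15406424 ≈ -825.94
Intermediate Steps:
v(r) = 2/(-576 + r)
((-121 - 1*129*(-244)) + 488726)*(1/(-249976 + 201680) + v(-700)) = ((-121 - 1*129*(-244)) + 488726)*(1/(-249976 + 201680) + 2/(-576 - 700)) = ((-121 - 129*(-244)) + 488726)*(1/(-48296) + 2/(-1276)) = ((-121 + 31476) + 488726)*(-1/48296 + 2*(-1/1276)) = (31355 + 488726)*(-1/48296 - 1/638) = 520081*(-24467/15406424) = -12724821827/15406424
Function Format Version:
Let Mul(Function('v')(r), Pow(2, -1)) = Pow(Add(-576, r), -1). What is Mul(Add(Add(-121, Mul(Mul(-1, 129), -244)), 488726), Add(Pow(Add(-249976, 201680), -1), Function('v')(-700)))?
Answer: Rational(-12724821827, 15406424) ≈ -825.94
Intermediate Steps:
Function('v')(r) = Mul(2, Pow(Add(-576, r), -1))
Mul(Add(Add(-121, Mul(Mul(-1, 129), -244)), 488726), Add(Pow(Add(-249976, 201680), -1), Function('v')(-700))) = Mul(Add(Add(-121, Mul(Mul(-1, 129), -244)), 488726), Add(Pow(Add(-249976, 201680), -1), Mul(2, Pow(Add(-576, -700), -1)))) = Mul(Add(Add(-121, Mul(-129, -244)), 488726), Add(Pow(-48296, -1), Mul(2, Pow(-1276, -1)))) = Mul(Add(Add(-121, 31476), 488726), Add(Rational(-1, 48296), Mul(2, Rational(-1, 1276)))) = Mul(Add(31355, 488726), Add(Rational(-1, 48296), Rational(-1, 638))) = Mul(520081, Rational(-24467, 15406424)) = Rational(-12724821827, 15406424)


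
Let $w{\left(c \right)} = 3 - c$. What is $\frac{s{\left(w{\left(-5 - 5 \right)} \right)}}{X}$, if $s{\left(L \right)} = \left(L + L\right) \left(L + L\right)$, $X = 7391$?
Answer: $\frac{676}{7391} \approx 0.091463$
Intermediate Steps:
$s{\left(L \right)} = 4 L^{2}$ ($s{\left(L \right)} = 2 L 2 L = 4 L^{2}$)
$\frac{s{\left(w{\left(-5 - 5 \right)} \right)}}{X} = \frac{4 \left(3 - \left(-5 - 5\right)\right)^{2}}{7391} = 4 \left(3 - \left(-5 - 5\right)\right)^{2} \cdot \frac{1}{7391} = 4 \left(3 - -10\right)^{2} \cdot \frac{1}{7391} = 4 \left(3 + 10\right)^{2} \cdot \frac{1}{7391} = 4 \cdot 13^{2} \cdot \frac{1}{7391} = 4 \cdot 169 \cdot \frac{1}{7391} = 676 \cdot \frac{1}{7391} = \frac{676}{7391}$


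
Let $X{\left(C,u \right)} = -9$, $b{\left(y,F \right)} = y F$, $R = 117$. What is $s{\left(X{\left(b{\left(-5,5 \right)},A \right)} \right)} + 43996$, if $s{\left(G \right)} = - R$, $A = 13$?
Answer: $43879$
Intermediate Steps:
$b{\left(y,F \right)} = F y$
$s{\left(G \right)} = -117$ ($s{\left(G \right)} = \left(-1\right) 117 = -117$)
$s{\left(X{\left(b{\left(-5,5 \right)},A \right)} \right)} + 43996 = -117 + 43996 = 43879$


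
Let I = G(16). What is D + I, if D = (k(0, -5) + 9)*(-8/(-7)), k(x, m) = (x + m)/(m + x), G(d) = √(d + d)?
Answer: 80/7 + 4*√2 ≈ 17.085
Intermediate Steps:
G(d) = √2*√d (G(d) = √(2*d) = √2*√d)
I = 4*√2 (I = √2*√16 = √2*4 = 4*√2 ≈ 5.6569)
k(x, m) = 1 (k(x, m) = (m + x)/(m + x) = 1)
D = 80/7 (D = (1 + 9)*(-8/(-7)) = 10*(-8*(-⅐)) = 10*(8/7) = 80/7 ≈ 11.429)
D + I = 80/7 + 4*√2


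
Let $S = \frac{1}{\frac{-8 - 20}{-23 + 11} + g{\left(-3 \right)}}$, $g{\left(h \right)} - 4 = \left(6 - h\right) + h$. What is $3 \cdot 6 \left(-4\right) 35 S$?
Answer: $- \frac{7560}{37} \approx -204.32$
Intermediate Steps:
$g{\left(h \right)} = 10$ ($g{\left(h \right)} = 4 + \left(\left(6 - h\right) + h\right) = 4 + 6 = 10$)
$S = \frac{3}{37}$ ($S = \frac{1}{\frac{-8 - 20}{-23 + 11} + 10} = \frac{1}{- \frac{28}{-12} + 10} = \frac{1}{\left(-28\right) \left(- \frac{1}{12}\right) + 10} = \frac{1}{\frac{7}{3} + 10} = \frac{1}{\frac{37}{3}} = \frac{3}{37} \approx 0.081081$)
$3 \cdot 6 \left(-4\right) 35 S = 3 \cdot 6 \left(-4\right) 35 \cdot \frac{3}{37} = 18 \left(-4\right) 35 \cdot \frac{3}{37} = \left(-72\right) 35 \cdot \frac{3}{37} = \left(-2520\right) \frac{3}{37} = - \frac{7560}{37}$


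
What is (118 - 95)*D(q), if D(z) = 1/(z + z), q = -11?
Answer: -23/22 ≈ -1.0455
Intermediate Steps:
D(z) = 1/(2*z)
(118 - 95)*D(q) = (118 - 95)*((½)/(-11)) = 23*((½)*(-1/11)) = 23*(-1/22) = -23/22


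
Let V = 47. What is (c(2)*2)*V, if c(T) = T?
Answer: 188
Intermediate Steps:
(c(2)*2)*V = (2*2)*47 = 4*47 = 188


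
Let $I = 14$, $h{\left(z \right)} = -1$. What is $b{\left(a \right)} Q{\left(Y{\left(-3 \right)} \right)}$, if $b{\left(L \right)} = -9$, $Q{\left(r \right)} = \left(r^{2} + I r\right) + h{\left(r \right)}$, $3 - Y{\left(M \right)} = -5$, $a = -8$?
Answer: $-1575$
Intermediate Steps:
$Y{\left(M \right)} = 8$ ($Y{\left(M \right)} = 3 - -5 = 3 + 5 = 8$)
$Q{\left(r \right)} = -1 + r^{2} + 14 r$ ($Q{\left(r \right)} = \left(r^{2} + 14 r\right) - 1 = -1 + r^{2} + 14 r$)
$b{\left(a \right)} Q{\left(Y{\left(-3 \right)} \right)} = - 9 \left(-1 + 8^{2} + 14 \cdot 8\right) = - 9 \left(-1 + 64 + 112\right) = \left(-9\right) 175 = -1575$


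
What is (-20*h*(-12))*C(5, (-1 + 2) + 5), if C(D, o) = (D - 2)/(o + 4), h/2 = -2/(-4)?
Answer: 72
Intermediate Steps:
h = 1 (h = 2*(-2/(-4)) = 2*(-2*(-¼)) = 2*(½) = 1)
C(D, o) = (-2 + D)/(4 + o)
(-20*h*(-12))*C(5, (-1 + 2) + 5) = (-20*(-12))*((-2 + 5)/(4 + ((-1 + 2) + 5))) = (-20*(-12))*(3/(4 + (1 + 5))) = 240*(3/(4 + 6)) = 240*(3/10) = 72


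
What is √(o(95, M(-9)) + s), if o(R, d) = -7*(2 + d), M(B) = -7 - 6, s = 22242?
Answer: √22319 ≈ 149.40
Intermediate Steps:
M(B) = -13
o(R, d) = -14 - 7*d
√(o(95, M(-9)) + s) = √((-14 - 7*(-13)) + 22242) = √((-14 + 91) + 22242) = √(77 + 22242) = √22319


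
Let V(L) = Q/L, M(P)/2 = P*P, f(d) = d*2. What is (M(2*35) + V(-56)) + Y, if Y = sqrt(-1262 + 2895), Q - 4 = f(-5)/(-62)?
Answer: 17012671/1736 + sqrt(1633) ≈ 9840.3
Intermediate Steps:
f(d) = 2*d
Q = 129/31 (Q = 4 + (2*(-5))/(-62) = 4 - 10*(-1/62) = 4 + 5/31 = 129/31 ≈ 4.1613)
M(P) = 2*P**2 (M(P) = 2*(P*P) = 2*P**2)
Y = sqrt(1633) ≈ 40.410
V(L) = 129/(31*L)
(M(2*35) + V(-56)) + Y = (2*(2*35)**2 + (129/31)/(-56)) + sqrt(1633) = (2*70**2 + (129/31)*(-1/56)) + sqrt(1633) = (2*4900 - 129/1736) + sqrt(1633) = (9800 - 129/1736) + sqrt(1633) = 17012671/1736 + sqrt(1633)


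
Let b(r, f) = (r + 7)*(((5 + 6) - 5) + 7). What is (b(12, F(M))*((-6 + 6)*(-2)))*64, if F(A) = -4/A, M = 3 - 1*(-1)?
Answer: 0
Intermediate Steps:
M = 4 (M = 3 + 1 = 4)
b(r, f) = 91 + 13*r (b(r, f) = (7 + r)*((11 - 5) + 7) = (7 + r)*(6 + 7) = (7 + r)*13 = 91 + 13*r)
(b(12, F(M))*((-6 + 6)*(-2)))*64 = ((91 + 13*12)*((-6 + 6)*(-2)))*64 = ((91 + 156)*(0*(-2)))*64 = (247*0)*64 = 0*64 = 0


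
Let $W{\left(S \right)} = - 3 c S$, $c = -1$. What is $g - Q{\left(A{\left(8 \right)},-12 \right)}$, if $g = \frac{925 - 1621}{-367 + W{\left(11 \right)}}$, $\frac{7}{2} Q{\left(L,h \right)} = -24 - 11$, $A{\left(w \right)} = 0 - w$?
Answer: $\frac{2018}{167} \approx 12.084$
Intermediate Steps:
$W{\left(S \right)} = 3 S$ ($W{\left(S \right)} = \left(-3\right) \left(-1\right) S = 3 S$)
$A{\left(w \right)} = - w$
$Q{\left(L,h \right)} = -10$ ($Q{\left(L,h \right)} = \frac{2 \left(-24 - 11\right)}{7} = \frac{2}{7} \left(-35\right) = -10$)
$g = \frac{348}{167}$ ($g = \frac{925 - 1621}{-367 + 3 \cdot 11} = - \frac{696}{-367 + 33} = - \frac{696}{-334} = \left(-696\right) \left(- \frac{1}{334}\right) = \frac{348}{167} \approx 2.0838$)
$g - Q{\left(A{\left(8 \right)},-12 \right)} = \frac{348}{167} - -10 = \frac{348}{167} + 10 = \frac{2018}{167}$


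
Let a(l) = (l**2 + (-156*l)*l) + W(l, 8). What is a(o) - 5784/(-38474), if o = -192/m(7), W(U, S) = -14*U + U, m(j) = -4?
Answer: -6881918436/19237 ≈ -3.5774e+5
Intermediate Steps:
W(U, S) = -13*U
o = 48 (o = -192/(-4) = -192*(-1/4) = 48)
a(l) = -155*l**2 - 13*l (a(l) = (l**2 + (-156*l)*l) - 13*l = (l**2 - 156*l**2) - 13*l = -155*l**2 - 13*l)
a(o) - 5784/(-38474) = 48*(-13 - 155*48) - 5784/(-38474) = 48*(-13 - 7440) - 5784*(-1)/38474 = 48*(-7453) - 1*(-2892/19237) = -357744 + 2892/19237 = -6881918436/19237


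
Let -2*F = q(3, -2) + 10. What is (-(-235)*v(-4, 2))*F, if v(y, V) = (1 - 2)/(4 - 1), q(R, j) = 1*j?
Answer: 940/3 ≈ 313.33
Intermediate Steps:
q(R, j) = j
v(y, V) = -⅓ (v(y, V) = -1/3 = -1*⅓ = -⅓)
F = -4 (F = -(-2 + 10)/2 = -½*8 = -4)
(-(-235)*v(-4, 2))*F = -(-235)*(-1)/3*(-4) = -47*5/3*(-4) = -235/3*(-4) = 940/3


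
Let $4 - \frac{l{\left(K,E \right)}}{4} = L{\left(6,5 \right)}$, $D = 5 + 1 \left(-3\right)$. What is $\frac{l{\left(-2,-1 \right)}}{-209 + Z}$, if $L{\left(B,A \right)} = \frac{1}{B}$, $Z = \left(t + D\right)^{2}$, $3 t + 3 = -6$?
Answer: $- \frac{23}{312} \approx -0.073718$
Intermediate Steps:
$t = -3$ ($t = -1 + \frac{1}{3} \left(-6\right) = -1 - 2 = -3$)
$D = 2$ ($D = 5 - 3 = 2$)
$Z = 1$ ($Z = \left(-3 + 2\right)^{2} = \left(-1\right)^{2} = 1$)
$l{\left(K,E \right)} = \frac{46}{3}$ ($l{\left(K,E \right)} = 16 - \frac{4}{6} = 16 - \frac{2}{3} = \frac{46}{3}$)
$\frac{l{\left(-2,-1 \right)}}{-209 + Z} = \frac{46}{3 \left(-209 + 1\right)} = \frac{46}{3 \left(-208\right)} = \frac{46}{3} \left(- \frac{1}{208}\right) = - \frac{23}{312}$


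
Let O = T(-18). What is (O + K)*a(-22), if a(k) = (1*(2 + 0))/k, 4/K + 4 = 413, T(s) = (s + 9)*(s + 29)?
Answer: 40487/4499 ≈ 8.9991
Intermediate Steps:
T(s) = (9 + s)*(29 + s)
K = 4/409 (K = 4/(-4 + 413) = 4/409 ≈ 0.0097799)
a(k) = 2/k (a(k) = (1*2)/k = 2/k)
O = -99 (O = 261 + (-18)**2 + 38*(-18) = 261 + 324 - 684 = -99)
(O + K)*a(-22) = (-99 + 4/409)*(2/(-22)) = -80974*(-1)/(409*22) = -40487/409*(-1/11) = 40487/4499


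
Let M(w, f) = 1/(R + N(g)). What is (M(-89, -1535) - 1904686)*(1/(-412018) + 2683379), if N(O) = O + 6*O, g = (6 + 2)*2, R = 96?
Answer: -438010911758719194027/85699744 ≈ -5.1110e+12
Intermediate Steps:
g = 16 (g = 8*2 = 16)
N(O) = 7*O
M(w, f) = 1/208 (M(w, f) = 1/(96 + 7*16) = 1/(96 + 112) = 1/208)
(M(-89, -1535) - 1904686)*(1/(-412018) + 2683379) = (1/208 - 1904686)*(1/(-412018) + 2683379) = -396174687*(-1/412018 + 2683379)/208 = -396174687/208*1105600448821/412018 = -438010911758719194027/85699744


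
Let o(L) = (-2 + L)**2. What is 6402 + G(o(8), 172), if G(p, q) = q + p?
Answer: 6610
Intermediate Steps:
G(p, q) = p + q
6402 + G(o(8), 172) = 6402 + ((-2 + 8)**2 + 172) = 6402 + (6**2 + 172) = 6402 + (36 + 172) = 6402 + 208 = 6610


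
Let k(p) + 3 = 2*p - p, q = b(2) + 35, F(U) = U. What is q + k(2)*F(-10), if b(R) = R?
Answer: 47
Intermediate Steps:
q = 37 (q = 2 + 35 = 37)
k(p) = -3 + p (k(p) = -3 + (2*p - p) = -3 + p)
q + k(2)*F(-10) = 37 + (-3 + 2)*(-10) = 37 - 1*(-10) = 37 + 10 = 47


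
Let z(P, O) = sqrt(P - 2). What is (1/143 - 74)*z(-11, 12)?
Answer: -10581*I*sqrt(13)/143 ≈ -266.79*I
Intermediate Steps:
z(P, O) = sqrt(-2 + P)
(1/143 - 74)*z(-11, 12) = (1/143 - 74)*sqrt(-2 - 11) = (1/143 - 74)*sqrt(-13) = -10581*I*sqrt(13)/143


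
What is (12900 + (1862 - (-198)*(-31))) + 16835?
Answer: 25459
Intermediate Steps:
(12900 + (1862 - (-198)*(-31))) + 16835 = (12900 + (1862 - 1*6138)) + 16835 = (12900 + (1862 - 6138)) + 16835 = (12900 - 4276) + 16835 = 8624 + 16835 = 25459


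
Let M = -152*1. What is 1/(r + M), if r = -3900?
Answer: -1/4052 ≈ -0.00024679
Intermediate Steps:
M = -152
1/(r + M) = 1/(-3900 - 152) = 1/(-4052) = -1/4052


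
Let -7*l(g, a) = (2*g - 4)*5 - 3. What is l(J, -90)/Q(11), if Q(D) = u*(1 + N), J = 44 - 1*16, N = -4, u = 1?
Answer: 257/21 ≈ 12.238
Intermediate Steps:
J = 28 (J = 44 - 16 = 28)
l(g, a) = 23/7 - 10*g/7 (l(g, a) = -((2*g - 4)*5 - 3)/7 = -((-4 + 2*g)*5 - 3)/7 = -((-20 + 10*g) - 3)/7 = -(-23 + 10*g)/7 = 23/7 - 10*g/7)
Q(D) = -3 (Q(D) = 1*(1 - 4) = 1*(-3) = -3)
l(J, -90)/Q(11) = (23/7 - 10/7*28)/(-3) = (23/7 - 40)*(-⅓) = -257/7*(-⅓) = 257/21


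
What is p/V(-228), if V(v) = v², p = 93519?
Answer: 10391/5776 ≈ 1.7990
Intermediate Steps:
p/V(-228) = 93519/((-228)²) = 93519/51984 = 93519*(1/51984) = 10391/5776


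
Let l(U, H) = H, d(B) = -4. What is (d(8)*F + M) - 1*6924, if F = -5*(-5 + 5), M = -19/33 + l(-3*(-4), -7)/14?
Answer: -457055/66 ≈ -6925.1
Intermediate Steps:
M = -71/66 (M = -19/33 - 7/14 = -19*1/33 - 7*1/14 = -19/33 - ½ = -71/66 ≈ -1.0758)
F = 0 (F = -5*0 = 0)
(d(8)*F + M) - 1*6924 = (-4*0 - 71/66) - 1*6924 = (0 - 71/66) - 6924 = -71/66 - 6924 = -457055/66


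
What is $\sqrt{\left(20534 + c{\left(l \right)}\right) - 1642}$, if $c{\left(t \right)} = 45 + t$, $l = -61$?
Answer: $22 \sqrt{39} \approx 137.39$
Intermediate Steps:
$\sqrt{\left(20534 + c{\left(l \right)}\right) - 1642} = \sqrt{\left(20534 + \left(45 - 61\right)\right) - 1642} = \sqrt{\left(20534 - 16\right) + \left(-15536 + 13894\right)} = \sqrt{20518 - 1642} = \sqrt{18876} = 22 \sqrt{39}$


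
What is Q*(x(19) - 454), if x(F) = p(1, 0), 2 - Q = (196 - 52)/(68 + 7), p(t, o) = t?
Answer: -906/25 ≈ -36.240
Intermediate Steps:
Q = 2/25 (Q = 2 - (196 - 52)/(68 + 7) = 2 - 144/75 = 2 - 1*48/25 = 2 - 48/25 = 2/25 ≈ 0.080000)
x(F) = 1
Q*(x(19) - 454) = 2*(1 - 454)/25 = (2/25)*(-453) = -906/25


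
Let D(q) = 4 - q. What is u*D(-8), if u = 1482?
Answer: 17784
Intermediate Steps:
u*D(-8) = 1482*(4 - 1*(-8)) = 1482*(4 + 8) = 1482*12 = 17784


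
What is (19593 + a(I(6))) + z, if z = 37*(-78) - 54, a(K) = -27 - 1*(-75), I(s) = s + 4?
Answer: 16701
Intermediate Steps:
I(s) = 4 + s
a(K) = 48 (a(K) = -27 + 75 = 48)
z = -2940 (z = -2886 - 54 = -2940)
(19593 + a(I(6))) + z = (19593 + 48) - 2940 = 19641 - 2940 = 16701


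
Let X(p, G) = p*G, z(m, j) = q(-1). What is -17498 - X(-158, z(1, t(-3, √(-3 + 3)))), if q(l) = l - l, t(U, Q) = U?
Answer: -17498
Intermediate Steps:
q(l) = 0
z(m, j) = 0
X(p, G) = G*p
-17498 - X(-158, z(1, t(-3, √(-3 + 3)))) = -17498 - 0*(-158) = -17498 - 1*0 = -17498 + 0 = -17498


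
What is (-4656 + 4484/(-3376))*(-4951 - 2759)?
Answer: 15153176175/422 ≈ 3.5908e+7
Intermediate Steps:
(-4656 + 4484/(-3376))*(-4951 - 2759) = (-4656 + 4484*(-1/3376))*(-7710) = (-4656 - 1121/844)*(-7710) = -3930785/844*(-7710) = 15153176175/422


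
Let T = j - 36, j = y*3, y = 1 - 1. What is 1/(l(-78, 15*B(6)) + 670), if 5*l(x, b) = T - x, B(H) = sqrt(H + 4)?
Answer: 5/3392 ≈ 0.0014741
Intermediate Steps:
B(H) = sqrt(4 + H)
y = 0
j = 0 (j = 0*3 = 0)
T = -36 (T = 0 - 36 = -36)
l(x, b) = -36/5 - x/5 (l(x, b) = (-36 - x)/5 = -36/5 - x/5)
1/(l(-78, 15*B(6)) + 670) = 1/((-36/5 - 1/5*(-78)) + 670) = 1/((-36/5 + 78/5) + 670) = 1/(42/5 + 670) = 1/(3392/5) = 5/3392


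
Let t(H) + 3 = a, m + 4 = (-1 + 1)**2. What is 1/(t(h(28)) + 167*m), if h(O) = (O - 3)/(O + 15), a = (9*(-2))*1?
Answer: -1/689 ≈ -0.0014514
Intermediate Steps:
a = -18 (a = -18*1 = -18)
h(O) = (-3 + O)/(15 + O)
m = -4 (m = -4 + (-1 + 1)**2 = -4 + 0**2 = -4 + 0 = -4)
t(H) = -21 (t(H) = -3 - 18 = -21)
1/(t(h(28)) + 167*m) = 1/(-21 + 167*(-4)) = 1/(-21 - 668) = 1/(-689) = -1/689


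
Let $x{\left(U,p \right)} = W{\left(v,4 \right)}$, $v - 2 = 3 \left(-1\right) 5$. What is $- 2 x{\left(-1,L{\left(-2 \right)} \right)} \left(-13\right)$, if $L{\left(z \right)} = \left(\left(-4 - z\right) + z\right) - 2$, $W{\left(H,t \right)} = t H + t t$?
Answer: $-936$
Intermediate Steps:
$v = -13$ ($v = 2 + 3 \left(-1\right) 5 = 2 - 15 = -13$)
$W{\left(H,t \right)} = t^{2} + H t$ ($W{\left(H,t \right)} = H t + t^{2} = t^{2} + H t$)
$L{\left(z \right)} = -6$ ($L{\left(z \right)} = -4 - 2 = -6$)
$x{\left(U,p \right)} = -36$ ($x{\left(U,p \right)} = 4 \left(-13 + 4\right) = 4 \left(-9\right) = -36$)
$- 2 x{\left(-1,L{\left(-2 \right)} \right)} \left(-13\right) = \left(-2\right) \left(-36\right) \left(-13\right) = 72 \left(-13\right) = -936$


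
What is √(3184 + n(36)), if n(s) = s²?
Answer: 8*√70 ≈ 66.933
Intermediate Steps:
√(3184 + n(36)) = √(3184 + 36²) = √(3184 + 1296) = √4480 = 8*√70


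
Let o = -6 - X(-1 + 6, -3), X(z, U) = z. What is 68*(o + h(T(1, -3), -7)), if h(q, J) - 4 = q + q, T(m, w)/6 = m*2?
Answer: 1156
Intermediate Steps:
T(m, w) = 12*m (T(m, w) = 6*(m*2) = 6*(2*m) = 12*m)
h(q, J) = 4 + 2*q (h(q, J) = 4 + (q + q) = 4 + 2*q)
o = -11 (o = -6 - (-1 + 6) = -6 - 1*5 = -6 - 5 = -11)
68*(o + h(T(1, -3), -7)) = 68*(-11 + (4 + 2*(12*1))) = 68*(-11 + (4 + 2*12)) = 68*(-11 + (4 + 24)) = 68*(-11 + 28) = 68*17 = 1156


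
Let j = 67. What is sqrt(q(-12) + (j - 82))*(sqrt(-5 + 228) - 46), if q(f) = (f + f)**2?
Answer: sqrt(561)*(-46 + sqrt(223)) ≈ -735.83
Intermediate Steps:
q(f) = 4*f**2 (q(f) = (2*f)**2 = 4*f**2)
sqrt(q(-12) + (j - 82))*(sqrt(-5 + 228) - 46) = sqrt(4*(-12)**2 + (67 - 82))*(sqrt(-5 + 228) - 46) = sqrt(4*144 - 15)*(sqrt(223) - 46) = sqrt(576 - 15)*(-46 + sqrt(223)) = sqrt(561)*(-46 + sqrt(223))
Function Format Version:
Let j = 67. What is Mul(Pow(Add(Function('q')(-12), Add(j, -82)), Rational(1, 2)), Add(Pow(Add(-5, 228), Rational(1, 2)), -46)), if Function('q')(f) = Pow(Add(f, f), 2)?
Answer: Mul(Pow(561, Rational(1, 2)), Add(-46, Pow(223, Rational(1, 2)))) ≈ -735.83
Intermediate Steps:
Function('q')(f) = Mul(4, Pow(f, 2)) (Function('q')(f) = Pow(Mul(2, f), 2) = Mul(4, Pow(f, 2)))
Mul(Pow(Add(Function('q')(-12), Add(j, -82)), Rational(1, 2)), Add(Pow(Add(-5, 228), Rational(1, 2)), -46)) = Mul(Pow(Add(Mul(4, Pow(-12, 2)), Add(67, -82)), Rational(1, 2)), Add(Pow(Add(-5, 228), Rational(1, 2)), -46)) = Mul(Pow(Add(Mul(4, 144), -15), Rational(1, 2)), Add(Pow(223, Rational(1, 2)), -46)) = Mul(Pow(Add(576, -15), Rational(1, 2)), Add(-46, Pow(223, Rational(1, 2)))) = Mul(Pow(561, Rational(1, 2)), Add(-46, Pow(223, Rational(1, 2))))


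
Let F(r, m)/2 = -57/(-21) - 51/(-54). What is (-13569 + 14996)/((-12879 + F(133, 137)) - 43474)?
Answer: -89901/3549778 ≈ -0.025326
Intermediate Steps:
F(r, m) = 461/63 (F(r, m) = 2*(-57/(-21) - 51/(-54)) = 2*(-57*(-1/21) - 51*(-1/54)) = 2*(19/7 + 17/18) = 2*(461/126) = 461/63)
(-13569 + 14996)/((-12879 + F(133, 137)) - 43474) = (-13569 + 14996)/((-12879 + 461/63) - 43474) = 1427/(-810916/63 - 43474) = 1427/(-3549778/63) = 1427*(-63/3549778) = -89901/3549778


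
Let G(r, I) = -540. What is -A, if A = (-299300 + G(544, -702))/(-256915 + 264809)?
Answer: 149920/3947 ≈ 37.983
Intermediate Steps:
A = -149920/3947 (A = (-299300 - 540)/(-256915 + 264809) = -299840/7894 = -299840*1/7894 = -149920/3947 ≈ -37.983)
-A = -1*(-149920/3947) = 149920/3947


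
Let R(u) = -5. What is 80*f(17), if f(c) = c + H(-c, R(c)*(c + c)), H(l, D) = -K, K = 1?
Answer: 1280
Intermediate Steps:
H(l, D) = -1 (H(l, D) = -1*1 = -1)
f(c) = -1 + c (f(c) = c - 1 = -1 + c)
80*f(17) = 80*(-1 + 17) = 80*16 = 1280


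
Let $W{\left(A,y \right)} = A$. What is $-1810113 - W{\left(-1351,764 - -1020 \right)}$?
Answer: $-1808762$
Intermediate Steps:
$-1810113 - W{\left(-1351,764 - -1020 \right)} = -1810113 - -1351 = -1810113 + 1351 = -1808762$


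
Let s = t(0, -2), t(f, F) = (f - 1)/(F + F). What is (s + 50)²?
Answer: 40401/16 ≈ 2525.1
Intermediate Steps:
t(f, F) = (-1 + f)/(2*F) (t(f, F) = (-1 + f)/((2*F)) = (-1 + f)*(1/(2*F)) = (-1 + f)/(2*F))
s = ¼ (s = (½)*(-1 + 0)/(-2) = (½)*(-½)*(-1) = ¼ ≈ 0.25000)
(s + 50)² = (¼ + 50)² = (201/4)² = 40401/16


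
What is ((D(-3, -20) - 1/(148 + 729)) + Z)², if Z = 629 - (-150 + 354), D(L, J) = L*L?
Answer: 144869300689/769129 ≈ 1.8836e+5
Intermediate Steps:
D(L, J) = L²
Z = 425 (Z = 629 - 1*204 = 629 - 204 = 425)
((D(-3, -20) - 1/(148 + 729)) + Z)² = (((-3)² - 1/(148 + 729)) + 425)² = ((9 - 1/877) + 425)² = (7892/877 + 425)² = (380617/877)² = 144869300689/769129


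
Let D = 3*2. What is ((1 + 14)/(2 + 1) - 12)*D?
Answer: -42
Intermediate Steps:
D = 6
((1 + 14)/(2 + 1) - 12)*D = ((1 + 14)/(2 + 1) - 12)*6 = (15/3 - 12)*6 = (15*(⅓) - 12)*6 = (5 - 12)*6 = -7*6 = -42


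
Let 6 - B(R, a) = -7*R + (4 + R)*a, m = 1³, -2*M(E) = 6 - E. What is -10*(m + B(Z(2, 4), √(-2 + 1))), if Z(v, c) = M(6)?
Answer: -70 + 40*I ≈ -70.0 + 40.0*I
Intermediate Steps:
M(E) = -3 + E/2 (M(E) = -(6 - E)/2 = -3 + E/2)
Z(v, c) = 0 (Z(v, c) = -3 + (½)*6 = -3 + 3 = 0)
m = 1
B(R, a) = 6 + 7*R - a*(4 + R) (B(R, a) = 6 - (-7*R + (4 + R)*a) = 6 - (-7*R + a*(4 + R)) = 6 + (7*R - a*(4 + R)) = 6 + 7*R - a*(4 + R))
-10*(m + B(Z(2, 4), √(-2 + 1))) = -10*(1 + (6 - 4*√(-2 + 1) + 7*0 - 1*0*√(-2 + 1))) = -10*(1 + (6 - 4*I + 0 - 1*0*√(-1))) = -10*(1 + (6 - 4*I + 0 - 1*0*I)) = -10*(1 + (6 - 4*I + 0 + 0)) = -10*(1 + (6 - 4*I)) = -10*(7 - 4*I) = -70 + 40*I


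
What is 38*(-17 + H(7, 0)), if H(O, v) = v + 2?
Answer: -570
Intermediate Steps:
H(O, v) = 2 + v
38*(-17 + H(7, 0)) = 38*(-17 + (2 + 0)) = 38*(-17 + 2) = 38*(-15) = -570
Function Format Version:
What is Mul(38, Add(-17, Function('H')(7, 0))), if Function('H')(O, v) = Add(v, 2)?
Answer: -570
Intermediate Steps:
Function('H')(O, v) = Add(2, v)
Mul(38, Add(-17, Function('H')(7, 0))) = Mul(38, Add(-17, Add(2, 0))) = Mul(38, Add(-17, 2)) = Mul(38, -15) = -570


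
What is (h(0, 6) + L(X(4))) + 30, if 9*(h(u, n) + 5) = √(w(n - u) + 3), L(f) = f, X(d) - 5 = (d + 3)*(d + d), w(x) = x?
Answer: 259/3 ≈ 86.333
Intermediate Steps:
X(d) = 5 + 2*d*(3 + d) (X(d) = 5 + (d + 3)*(d + d) = 5 + (3 + d)*(2*d) = 5 + 2*d*(3 + d))
h(u, n) = -5 + √(3 + n - u)/9 (h(u, n) = -5 + √((n - u) + 3)/9 = -5 + √(3 + n - u)/9)
(h(0, 6) + L(X(4))) + 30 = ((-5 + √(3 + 6 - 1*0)/9) + (5 + 2*4² + 6*4)) + 30 = ((-5 + √(3 + 6 + 0)/9) + (5 + 2*16 + 24)) + 30 = ((-5 + √9/9) + (5 + 32 + 24)) + 30 = ((-5 + (⅑)*3) + 61) + 30 = ((-5 + ⅓) + 61) + 30 = (-14/3 + 61) + 30 = 169/3 + 30 = 259/3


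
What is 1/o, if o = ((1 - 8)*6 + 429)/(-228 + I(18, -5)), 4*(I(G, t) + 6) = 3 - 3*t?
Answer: -51/86 ≈ -0.59302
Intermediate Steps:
I(G, t) = -21/4 - 3*t/4 (I(G, t) = -6 + (3 - 3*t)/4 = -6 + (¾ - 3*t/4) = -21/4 - 3*t/4)
o = -86/51 (o = ((1 - 8)*6 + 429)/(-228 + (-21/4 - ¾*(-5))) = (-7*6 + 429)/(-228 + (-21/4 + 15/4)) = (-42 + 429)/(-228 - 3/2) = 387/(-459/2) = 387*(-2/459) = -86/51 ≈ -1.6863)
1/o = 1/(-86/51) = -51/86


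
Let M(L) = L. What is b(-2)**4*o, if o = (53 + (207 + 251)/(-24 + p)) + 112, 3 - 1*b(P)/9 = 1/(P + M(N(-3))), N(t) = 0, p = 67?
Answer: 118982114433/688 ≈ 1.7294e+8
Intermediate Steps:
b(P) = 27 - 9/P (b(P) = 27 - 9/(P + 0) = 27 - 9/P)
o = 7553/43 (o = (53 + (207 + 251)/(-24 + 67)) + 112 = (53 + 458/43) + 112 = 2737/43 + 112 = 7553/43 ≈ 175.65)
b(-2)**4*o = (27 - 9/(-2))**4*(7553/43) = (27 - 9*(-1/2))**4*(7553/43) = (27 + 9/2)**4*(7553/43) = (63/2)**4*(7553/43) = (15752961/16)*(7553/43) = 118982114433/688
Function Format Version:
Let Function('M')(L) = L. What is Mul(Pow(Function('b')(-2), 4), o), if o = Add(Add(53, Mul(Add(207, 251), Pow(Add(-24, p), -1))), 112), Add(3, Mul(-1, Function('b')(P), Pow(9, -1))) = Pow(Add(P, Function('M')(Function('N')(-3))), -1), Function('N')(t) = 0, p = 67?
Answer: Rational(118982114433, 688) ≈ 1.7294e+8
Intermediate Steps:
Function('b')(P) = Add(27, Mul(-9, Pow(P, -1))) (Function('b')(P) = Add(27, Mul(-9, Pow(Add(P, 0), -1))) = Add(27, Mul(-9, Pow(P, -1))))
o = Rational(7553, 43) (o = Add(Add(53, Mul(Add(207, 251), Pow(Add(-24, 67), -1))), 112) = Add(Add(53, Mul(458, Pow(43, -1))), 112) = Add(Add(53, Mul(458, Rational(1, 43))), 112) = Add(Add(53, Rational(458, 43)), 112) = Add(Rational(2737, 43), 112) = Rational(7553, 43) ≈ 175.65)
Mul(Pow(Function('b')(-2), 4), o) = Mul(Pow(Add(27, Mul(-9, Pow(-2, -1))), 4), Rational(7553, 43)) = Mul(Pow(Add(27, Mul(-9, Rational(-1, 2))), 4), Rational(7553, 43)) = Mul(Pow(Add(27, Rational(9, 2)), 4), Rational(7553, 43)) = Mul(Pow(Rational(63, 2), 4), Rational(7553, 43)) = Mul(Rational(15752961, 16), Rational(7553, 43)) = Rational(118982114433, 688)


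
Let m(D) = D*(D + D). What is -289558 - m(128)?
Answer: -322326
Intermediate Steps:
m(D) = 2*D² (m(D) = D*(2*D) = 2*D²)
-289558 - m(128) = -289558 - 2*128² = -289558 - 2*16384 = -289558 - 1*32768 = -289558 - 32768 = -322326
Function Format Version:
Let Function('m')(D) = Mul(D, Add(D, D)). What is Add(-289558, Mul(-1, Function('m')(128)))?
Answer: -322326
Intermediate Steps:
Function('m')(D) = Mul(2, Pow(D, 2)) (Function('m')(D) = Mul(D, Mul(2, D)) = Mul(2, Pow(D, 2)))
Add(-289558, Mul(-1, Function('m')(128))) = Add(-289558, Mul(-1, Mul(2, Pow(128, 2)))) = Add(-289558, Mul(-1, Mul(2, 16384))) = Add(-289558, Mul(-1, 32768)) = Add(-289558, -32768) = -322326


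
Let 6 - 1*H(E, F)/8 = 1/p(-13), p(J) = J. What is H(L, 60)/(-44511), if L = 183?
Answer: -632/578643 ≈ -0.0010922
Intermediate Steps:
H(E, F) = 632/13 (H(E, F) = 48 - 8/(-13) = 48 - 8*(-1/13) = 48 + 8/13 = 632/13)
H(L, 60)/(-44511) = (632/13)/(-44511) = (632/13)*(-1/44511) = -632/578643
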